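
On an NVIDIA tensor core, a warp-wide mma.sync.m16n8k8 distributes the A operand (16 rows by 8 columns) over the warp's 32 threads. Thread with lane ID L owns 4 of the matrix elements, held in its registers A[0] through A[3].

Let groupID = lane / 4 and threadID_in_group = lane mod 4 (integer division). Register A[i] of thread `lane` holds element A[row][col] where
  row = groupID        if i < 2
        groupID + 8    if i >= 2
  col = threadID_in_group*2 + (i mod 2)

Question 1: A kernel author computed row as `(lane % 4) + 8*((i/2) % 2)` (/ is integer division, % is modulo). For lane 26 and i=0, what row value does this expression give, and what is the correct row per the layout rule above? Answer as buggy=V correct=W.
`(lane % 4) + 8*((i/2) % 2)`[26,0]=>2
L=26=>grp=26>>2=6, tig=26&3=2
[0]=>row 6+0=6  col 2·2+0=4
row: 2 vs 6

buggy=2 correct=6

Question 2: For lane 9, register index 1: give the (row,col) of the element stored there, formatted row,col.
2,3

lane 9: grp=2 (9/4), tig=1 (9%4)
i=1: r=2+0=2, c=1*2+1=3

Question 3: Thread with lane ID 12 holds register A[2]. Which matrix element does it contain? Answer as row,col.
11,0

lane 12: grp=3 (12/4), tig=0 (12%4)
i=2: r=3+8=11, c=0*2+0=0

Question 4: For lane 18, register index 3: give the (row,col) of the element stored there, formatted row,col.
12,5

lane 18: grp=4 (18/4), tig=2 (18%4)
i=3: r=4+8=12, c=2*2+1=5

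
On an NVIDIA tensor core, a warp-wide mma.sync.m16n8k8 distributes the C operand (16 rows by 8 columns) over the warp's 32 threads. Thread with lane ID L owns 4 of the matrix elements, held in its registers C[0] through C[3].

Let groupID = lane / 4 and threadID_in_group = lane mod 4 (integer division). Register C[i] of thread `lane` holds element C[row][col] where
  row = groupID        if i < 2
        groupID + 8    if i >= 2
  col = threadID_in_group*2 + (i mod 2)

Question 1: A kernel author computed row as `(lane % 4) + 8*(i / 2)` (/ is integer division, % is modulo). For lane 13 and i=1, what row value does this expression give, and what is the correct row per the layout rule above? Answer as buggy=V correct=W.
`(lane % 4) + 8*(i / 2)`[13,1]=>1
13: grp=3,tig=1
[1] (3+0,1*2+1) = (3,3)
row: 1 vs 3

buggy=1 correct=3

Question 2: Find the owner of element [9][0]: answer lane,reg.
4,2

r=9⇒gr=1,Rb=1  c=0⇒th=0,odd=0
L=1*4+0=4  i=1*2+0=2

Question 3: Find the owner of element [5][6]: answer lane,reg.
r=5→G=5,rhi=0  c=6→T=3,p=0
L=5*4+3=23  i=0*2+0=0

23,0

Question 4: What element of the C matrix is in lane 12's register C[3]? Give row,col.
lane 12⇒12/4=3, 12 mod 4=0
i=3  r:3+8⇒11  c:2·0+1⇒1

11,1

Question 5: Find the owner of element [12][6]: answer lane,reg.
19,2

r=12→G=4,rhi=1  c=6→T=3,p=0
L=4*4+3=19  i=1*2+0=2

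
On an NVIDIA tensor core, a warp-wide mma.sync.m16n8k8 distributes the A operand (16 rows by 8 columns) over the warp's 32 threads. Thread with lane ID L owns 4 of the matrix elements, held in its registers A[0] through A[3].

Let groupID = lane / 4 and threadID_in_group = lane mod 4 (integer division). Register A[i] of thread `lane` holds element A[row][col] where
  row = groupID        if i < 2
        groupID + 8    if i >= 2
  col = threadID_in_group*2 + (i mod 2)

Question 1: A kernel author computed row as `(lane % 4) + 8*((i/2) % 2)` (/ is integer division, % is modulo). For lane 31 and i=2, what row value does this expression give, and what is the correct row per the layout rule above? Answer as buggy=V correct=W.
buggy=11 correct=15

`(lane % 4) + 8*((i/2) % 2)`[31,2]→11
31: G=7,T=3
[2] (7+8,3*2+0) = (15,6)
row: 11 vs 15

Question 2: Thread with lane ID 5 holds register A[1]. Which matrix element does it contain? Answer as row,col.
lane 5=>5/4=1, 5 mod 4=1
i=1  r:1+0=>1  c:2·1+1=>3

1,3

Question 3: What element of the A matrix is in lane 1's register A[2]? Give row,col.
1: gid=0,tid=1
[2] (0+8,1*2+0) = (8,2)

8,2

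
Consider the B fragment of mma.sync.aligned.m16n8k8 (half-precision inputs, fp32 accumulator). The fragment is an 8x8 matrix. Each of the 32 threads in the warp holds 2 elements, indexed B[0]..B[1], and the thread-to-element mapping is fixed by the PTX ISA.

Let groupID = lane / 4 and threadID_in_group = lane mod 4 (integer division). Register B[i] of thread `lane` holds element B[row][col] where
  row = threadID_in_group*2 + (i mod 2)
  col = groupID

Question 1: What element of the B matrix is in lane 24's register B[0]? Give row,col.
0,6

lane 24: gr=6 (24/4), th=0 (24%4)
i=0: r=0*2+0=0, c=gr=6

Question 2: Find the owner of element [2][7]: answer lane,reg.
29,0

c=7->g=7  r=2->t=1,b0=0
L=7*4+1=29  i=0=0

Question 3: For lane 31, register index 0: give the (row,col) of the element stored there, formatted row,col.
6,7

lane 31: gr=7 (31/4), th=3 (31%4)
i=0: r=3*2+0=6, c=gr=7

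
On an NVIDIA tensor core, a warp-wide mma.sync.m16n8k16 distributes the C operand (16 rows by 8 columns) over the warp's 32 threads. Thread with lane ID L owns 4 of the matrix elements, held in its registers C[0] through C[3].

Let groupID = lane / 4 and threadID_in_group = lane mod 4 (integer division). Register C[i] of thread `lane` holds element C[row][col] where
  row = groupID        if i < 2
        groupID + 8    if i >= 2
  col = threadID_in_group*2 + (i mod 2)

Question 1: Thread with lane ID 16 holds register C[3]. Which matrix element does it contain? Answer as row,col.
16: gr=4,th=0
[3] (4+8,0*2+1) = (12,1)

12,1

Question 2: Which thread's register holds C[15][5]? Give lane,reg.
30,3

r=15→G=7,rhi=1  c=5→T=2,p=1
L=7*4+2=30  i=1*2+1=3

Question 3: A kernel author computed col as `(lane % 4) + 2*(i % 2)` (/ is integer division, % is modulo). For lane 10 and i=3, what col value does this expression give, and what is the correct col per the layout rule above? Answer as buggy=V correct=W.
buggy=4 correct=5

`(lane % 4) + 2*(i % 2)`[10,3]->4
lane 10->10/4=2, 10 mod 4=2
i=3  r:2+8->10  c:2·2+1->5
col: 4 vs 5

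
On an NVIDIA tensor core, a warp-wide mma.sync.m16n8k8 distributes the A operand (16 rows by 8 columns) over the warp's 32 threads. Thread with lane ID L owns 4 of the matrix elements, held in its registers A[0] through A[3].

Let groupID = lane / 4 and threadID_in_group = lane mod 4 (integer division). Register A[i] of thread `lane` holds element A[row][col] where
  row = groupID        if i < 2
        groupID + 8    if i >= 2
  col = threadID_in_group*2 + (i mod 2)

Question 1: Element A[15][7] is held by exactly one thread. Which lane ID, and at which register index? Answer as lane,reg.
r: 15->gid=7,r8=1  c: 7->tid=3,i&1=1
L=7*4+3=31  i=1*2+1=3

31,3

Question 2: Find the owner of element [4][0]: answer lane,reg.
r=4→G=4,rhi=0  c=0→T=0,p=0
L=4*4+0=16  i=0*2+0=0

16,0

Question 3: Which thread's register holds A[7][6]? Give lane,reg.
31,0

r:7=>grp=7,rB=0  c:6=>tig=3,lo=0
L=7*4+3=31  i=0*2+0=0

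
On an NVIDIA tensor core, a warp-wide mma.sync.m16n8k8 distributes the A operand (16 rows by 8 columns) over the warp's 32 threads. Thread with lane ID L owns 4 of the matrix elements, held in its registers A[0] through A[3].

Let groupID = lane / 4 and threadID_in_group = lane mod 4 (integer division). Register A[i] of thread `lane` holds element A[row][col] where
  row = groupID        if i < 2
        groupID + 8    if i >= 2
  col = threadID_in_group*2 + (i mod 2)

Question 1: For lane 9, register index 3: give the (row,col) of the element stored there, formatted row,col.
10,3

L=9→G=9>>2=2, T=9&3=1
[3]→row 2+8=10  col 1·2+1=3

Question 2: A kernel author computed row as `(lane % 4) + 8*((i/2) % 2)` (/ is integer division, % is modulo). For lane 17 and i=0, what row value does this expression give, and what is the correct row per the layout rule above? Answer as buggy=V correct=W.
buggy=1 correct=4

`(lane % 4) + 8*((i/2) % 2)`[17,0]⇒1
L=17⇒gr=17>>2=4, th=17&3=1
[0]⇒row 4+0=4  col 1·2+0=2
row: 1 vs 4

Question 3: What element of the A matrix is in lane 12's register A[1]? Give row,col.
12: G=3,T=0
[1] (3+0,0*2+1) = (3,1)

3,1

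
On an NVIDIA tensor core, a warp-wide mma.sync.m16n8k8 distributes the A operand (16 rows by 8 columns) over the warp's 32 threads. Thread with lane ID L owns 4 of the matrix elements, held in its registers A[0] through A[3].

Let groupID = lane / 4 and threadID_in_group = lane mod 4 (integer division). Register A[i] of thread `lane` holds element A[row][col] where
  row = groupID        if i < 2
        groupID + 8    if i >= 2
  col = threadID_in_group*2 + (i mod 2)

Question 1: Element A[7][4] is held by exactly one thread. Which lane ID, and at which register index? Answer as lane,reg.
30,0

r:7=>grp=7,rB=0  c:4=>tig=2,lo=0
L=7*4+2=30  i=0*2+0=0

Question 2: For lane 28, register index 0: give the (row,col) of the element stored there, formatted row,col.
L=28=>grp=28>>2=7, tig=28&3=0
[0]=>row 7+0=7  col 0·2+0=0

7,0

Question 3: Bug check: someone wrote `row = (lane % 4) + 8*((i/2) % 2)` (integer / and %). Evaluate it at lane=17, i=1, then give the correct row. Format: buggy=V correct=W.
`(lane % 4) + 8*((i/2) % 2)`[17,1]->1
lane 17: g=4 (17/4), t=1 (17%4)
i=1: r=4+0=4, c=1*2+1=3
row: 1 vs 4

buggy=1 correct=4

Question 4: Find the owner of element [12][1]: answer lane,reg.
16,3

r=12->g=4,rb=1  c=1->t=0,b0=1
L=4*4+0=16  i=1*2+1=3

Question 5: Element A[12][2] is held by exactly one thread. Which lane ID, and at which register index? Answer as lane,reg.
17,2

r:12=>grp=4,rB=1  c:2=>tig=1,lo=0
L=4*4+1=17  i=1*2+0=2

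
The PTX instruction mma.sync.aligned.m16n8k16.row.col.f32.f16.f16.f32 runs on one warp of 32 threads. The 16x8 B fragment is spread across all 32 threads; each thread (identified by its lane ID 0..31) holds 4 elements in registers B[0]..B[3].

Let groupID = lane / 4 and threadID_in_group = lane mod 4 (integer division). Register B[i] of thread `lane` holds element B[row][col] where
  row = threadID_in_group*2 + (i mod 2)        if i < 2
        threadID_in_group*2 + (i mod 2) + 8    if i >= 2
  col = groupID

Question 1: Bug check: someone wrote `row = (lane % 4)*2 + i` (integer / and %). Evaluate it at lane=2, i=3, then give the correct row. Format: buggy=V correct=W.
`(lane % 4)*2 + i`[2,3]→7
lane 2→2/4=0, 2 mod 4=2
i=3  r:2·2+1+8→13  c:0
row: 7 vs 13

buggy=7 correct=13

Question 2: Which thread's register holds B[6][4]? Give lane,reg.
19,0

c: 4->gid=4  r: 6->r8=0,tid=3,i&1=0
L=4*4+3=19  i=0*2+0=0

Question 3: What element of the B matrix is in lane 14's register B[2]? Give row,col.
12,3

lane 14->14/4=3, 14 mod 4=2
i=2  r:2·2+0+8->12  c:3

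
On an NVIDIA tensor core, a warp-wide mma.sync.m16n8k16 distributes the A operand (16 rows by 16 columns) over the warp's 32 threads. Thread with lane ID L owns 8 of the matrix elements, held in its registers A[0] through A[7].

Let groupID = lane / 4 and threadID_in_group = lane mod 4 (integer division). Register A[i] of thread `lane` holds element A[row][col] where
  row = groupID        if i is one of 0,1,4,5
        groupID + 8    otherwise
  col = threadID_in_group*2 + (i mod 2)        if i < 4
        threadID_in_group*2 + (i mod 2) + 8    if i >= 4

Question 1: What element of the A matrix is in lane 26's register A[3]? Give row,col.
lane 26→26/4=6, 26 mod 4=2
i=3  r:6+8→14  c:2·2+1+0→5

14,5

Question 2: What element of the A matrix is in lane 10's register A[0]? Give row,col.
L=10=>grp=10>>2=2, tig=10&3=2
[0]=>row 2+0=2  col 2·2+0+0=4

2,4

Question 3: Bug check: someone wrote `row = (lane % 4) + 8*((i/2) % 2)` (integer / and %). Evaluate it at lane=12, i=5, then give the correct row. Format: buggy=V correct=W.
buggy=0 correct=3

`(lane % 4) + 8*((i/2) % 2)`[12,5]⇒0
12: gr=3,th=0
[5] (3+0,0*2+1+8) = (3,9)
row: 0 vs 3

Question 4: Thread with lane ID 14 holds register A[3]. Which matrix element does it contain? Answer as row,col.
11,5

lane 14: gid=3 (14/4), tid=2 (14%4)
i=3: r=3+8=11, c=2*2+1+0=5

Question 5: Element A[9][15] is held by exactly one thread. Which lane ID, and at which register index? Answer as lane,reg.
r: 9->gid=1,r8=1  c: 15->c8=1,tid=3,i&1=1
L=1*4+3=7  i=1*4+1*2+1=7

7,7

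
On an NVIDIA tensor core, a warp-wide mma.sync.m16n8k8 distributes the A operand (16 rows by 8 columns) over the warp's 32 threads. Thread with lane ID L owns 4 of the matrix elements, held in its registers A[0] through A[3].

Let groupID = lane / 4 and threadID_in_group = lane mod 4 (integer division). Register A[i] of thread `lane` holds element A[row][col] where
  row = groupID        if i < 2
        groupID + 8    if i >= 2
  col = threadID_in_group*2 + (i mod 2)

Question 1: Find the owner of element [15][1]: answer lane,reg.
28,3

r:15=>grp=7,rB=1  c:1=>tig=0,lo=1
L=7*4+0=28  i=1*2+1=3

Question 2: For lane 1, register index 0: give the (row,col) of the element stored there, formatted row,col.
0,2

1: gr=0,th=1
[0] (0+0,1*2+0) = (0,2)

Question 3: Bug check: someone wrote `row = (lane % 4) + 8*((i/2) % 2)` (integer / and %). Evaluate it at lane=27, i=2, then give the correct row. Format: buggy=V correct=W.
`(lane % 4) + 8*((i/2) % 2)`[27,2]→11
lane 27: G=6 (27/4), T=3 (27%4)
i=2: r=6+8=14, c=3*2+0=6
row: 11 vs 14

buggy=11 correct=14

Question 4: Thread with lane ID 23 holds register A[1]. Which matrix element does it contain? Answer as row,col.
lane 23=>23/4=5, 23 mod 4=3
i=1  r:5+0=>5  c:2·3+1=>7

5,7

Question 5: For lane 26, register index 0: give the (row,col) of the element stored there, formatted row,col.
6,4

lane 26->26/4=6, 26 mod 4=2
i=0  r:6+0->6  c:2·2+0->4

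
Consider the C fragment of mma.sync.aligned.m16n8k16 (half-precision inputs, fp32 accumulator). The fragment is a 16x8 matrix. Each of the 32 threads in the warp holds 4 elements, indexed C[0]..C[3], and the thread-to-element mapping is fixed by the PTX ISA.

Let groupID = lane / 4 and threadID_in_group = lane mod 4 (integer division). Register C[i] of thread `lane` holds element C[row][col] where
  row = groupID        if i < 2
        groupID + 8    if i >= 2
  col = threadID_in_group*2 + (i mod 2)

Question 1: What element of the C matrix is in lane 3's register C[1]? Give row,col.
lane 3: gid=0 (3/4), tid=3 (3%4)
i=1: r=0+0=0, c=3*2+1=7

0,7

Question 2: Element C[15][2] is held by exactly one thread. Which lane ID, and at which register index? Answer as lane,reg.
r: 15->gid=7,r8=1  c: 2->tid=1,i&1=0
L=7*4+1=29  i=1*2+0=2

29,2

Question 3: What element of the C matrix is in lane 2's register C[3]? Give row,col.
8,5

L=2→G=2>>2=0, T=2&3=2
[3]→row 0+8=8  col 2·2+1=5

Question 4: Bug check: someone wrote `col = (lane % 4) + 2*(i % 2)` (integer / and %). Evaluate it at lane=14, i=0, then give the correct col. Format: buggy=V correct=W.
`(lane % 4) + 2*(i % 2)`[14,0]=>2
L=14=>grp=14>>2=3, tig=14&3=2
[0]=>row 3+0=3  col 2·2+0=4
col: 2 vs 4

buggy=2 correct=4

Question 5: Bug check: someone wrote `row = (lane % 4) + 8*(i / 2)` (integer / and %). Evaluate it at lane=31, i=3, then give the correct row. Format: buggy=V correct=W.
buggy=11 correct=15

`(lane % 4) + 8*(i / 2)`[31,3]->11
lane 31: gid=7 (31/4), tid=3 (31%4)
i=3: r=7+8=15, c=3*2+1=7
row: 11 vs 15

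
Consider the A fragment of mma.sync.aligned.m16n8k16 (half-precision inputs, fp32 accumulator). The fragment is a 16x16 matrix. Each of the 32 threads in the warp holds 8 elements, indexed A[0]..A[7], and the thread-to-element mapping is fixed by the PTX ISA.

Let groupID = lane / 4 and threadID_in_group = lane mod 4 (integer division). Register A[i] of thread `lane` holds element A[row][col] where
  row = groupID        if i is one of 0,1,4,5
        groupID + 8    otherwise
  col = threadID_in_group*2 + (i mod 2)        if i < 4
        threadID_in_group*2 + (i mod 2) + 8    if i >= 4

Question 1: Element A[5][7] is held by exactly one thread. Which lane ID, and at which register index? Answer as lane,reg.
r=5->g=5,rb=0  c=7->cb=0,t=3,b0=1
L=5*4+3=23  i=0*4+0*2+1=1

23,1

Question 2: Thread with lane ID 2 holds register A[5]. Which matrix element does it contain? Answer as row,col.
lane 2→2/4=0, 2 mod 4=2
i=5  r:0+0→0  c:2·2+1+8→13

0,13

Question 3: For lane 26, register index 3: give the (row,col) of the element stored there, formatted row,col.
14,5

26: g=6,t=2
[3] (6+8,2*2+1+0) = (14,5)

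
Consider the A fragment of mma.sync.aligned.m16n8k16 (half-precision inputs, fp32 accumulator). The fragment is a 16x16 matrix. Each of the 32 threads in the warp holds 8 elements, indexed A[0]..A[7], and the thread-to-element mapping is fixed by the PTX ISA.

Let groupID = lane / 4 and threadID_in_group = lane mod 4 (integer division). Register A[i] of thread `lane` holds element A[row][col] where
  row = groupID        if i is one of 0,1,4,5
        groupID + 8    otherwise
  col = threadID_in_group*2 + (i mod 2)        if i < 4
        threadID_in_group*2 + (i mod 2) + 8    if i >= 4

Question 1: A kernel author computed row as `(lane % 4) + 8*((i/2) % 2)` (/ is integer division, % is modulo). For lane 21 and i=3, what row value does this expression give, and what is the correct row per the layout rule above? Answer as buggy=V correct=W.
`(lane % 4) + 8*((i/2) % 2)`[21,3]->9
21: gid=5,tid=1
[3] (5+8,1*2+1+0) = (13,3)
row: 9 vs 13

buggy=9 correct=13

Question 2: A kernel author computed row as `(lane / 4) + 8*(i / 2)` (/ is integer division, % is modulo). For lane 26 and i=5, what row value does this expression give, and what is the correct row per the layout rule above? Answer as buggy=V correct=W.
`(lane / 4) + 8*(i / 2)`[26,5]⇒22
lane 26⇒26/4=6, 26 mod 4=2
i=5  r:6+0⇒6  c:2·2+1+8⇒13
row: 22 vs 6

buggy=22 correct=6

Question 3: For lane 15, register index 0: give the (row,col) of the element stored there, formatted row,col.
3,6

lane 15: gid=3 (15/4), tid=3 (15%4)
i=0: r=3+0=3, c=3*2+0+0=6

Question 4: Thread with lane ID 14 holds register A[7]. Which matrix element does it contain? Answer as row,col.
11,13

lane 14: gid=3 (14/4), tid=2 (14%4)
i=7: r=3+8=11, c=2*2+1+8=13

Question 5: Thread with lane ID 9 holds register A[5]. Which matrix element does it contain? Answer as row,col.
2,11

9: G=2,T=1
[5] (2+0,1*2+1+8) = (2,11)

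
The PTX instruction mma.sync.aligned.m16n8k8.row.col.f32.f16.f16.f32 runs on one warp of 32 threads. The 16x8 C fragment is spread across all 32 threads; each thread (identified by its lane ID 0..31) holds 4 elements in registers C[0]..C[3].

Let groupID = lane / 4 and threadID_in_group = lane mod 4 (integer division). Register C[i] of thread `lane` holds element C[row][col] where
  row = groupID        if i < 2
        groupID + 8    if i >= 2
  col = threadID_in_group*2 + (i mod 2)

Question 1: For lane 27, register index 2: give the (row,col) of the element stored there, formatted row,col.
27: grp=6,tig=3
[2] (6+8,3*2+0) = (14,6)

14,6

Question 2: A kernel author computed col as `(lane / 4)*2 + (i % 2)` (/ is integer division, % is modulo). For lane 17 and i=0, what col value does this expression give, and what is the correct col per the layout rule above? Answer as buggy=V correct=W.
`(lane / 4)*2 + (i % 2)`[17,0]→8
lane 17→17/4=4, 17 mod 4=1
i=0  r:4+0→4  c:2·1+0→2
col: 8 vs 2

buggy=8 correct=2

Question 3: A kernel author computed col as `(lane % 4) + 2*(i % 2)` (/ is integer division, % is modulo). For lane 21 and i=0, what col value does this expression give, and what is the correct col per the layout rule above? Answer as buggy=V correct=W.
buggy=1 correct=2

`(lane % 4) + 2*(i % 2)`[21,0]=>1
L=21=>grp=21>>2=5, tig=21&3=1
[0]=>row 5+0=5  col 1·2+0=2
col: 1 vs 2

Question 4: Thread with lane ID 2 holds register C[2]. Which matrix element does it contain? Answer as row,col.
lane 2: gid=0 (2/4), tid=2 (2%4)
i=2: r=0+8=8, c=2*2+0=4

8,4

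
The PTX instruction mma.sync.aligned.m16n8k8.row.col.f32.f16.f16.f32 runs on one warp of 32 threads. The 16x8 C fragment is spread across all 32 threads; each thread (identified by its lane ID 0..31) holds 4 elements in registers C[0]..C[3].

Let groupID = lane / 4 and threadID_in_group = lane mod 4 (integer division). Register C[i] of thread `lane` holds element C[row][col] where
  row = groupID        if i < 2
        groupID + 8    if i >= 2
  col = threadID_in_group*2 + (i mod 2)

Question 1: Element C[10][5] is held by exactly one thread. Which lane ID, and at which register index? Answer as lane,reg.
r=10→G=2,rhi=1  c=5→T=2,p=1
L=2*4+2=10  i=1*2+1=3

10,3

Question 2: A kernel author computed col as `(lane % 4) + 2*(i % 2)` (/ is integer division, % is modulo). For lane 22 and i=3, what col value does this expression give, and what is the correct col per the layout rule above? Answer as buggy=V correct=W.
buggy=4 correct=5

`(lane % 4) + 2*(i % 2)`[22,3]=>4
lane 22=>22/4=5, 22 mod 4=2
i=3  r:5+8=>13  c:2·2+1=>5
col: 4 vs 5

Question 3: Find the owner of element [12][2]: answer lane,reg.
17,2

r=12→G=4,rhi=1  c=2→T=1,p=0
L=4*4+1=17  i=1*2+0=2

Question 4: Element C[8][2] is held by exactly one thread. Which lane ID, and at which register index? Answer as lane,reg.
1,2

r: 8->gid=0,r8=1  c: 2->tid=1,i&1=0
L=0*4+1=1  i=1*2+0=2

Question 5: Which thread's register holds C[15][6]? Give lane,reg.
r=15->g=7,rb=1  c=6->t=3,b0=0
L=7*4+3=31  i=1*2+0=2

31,2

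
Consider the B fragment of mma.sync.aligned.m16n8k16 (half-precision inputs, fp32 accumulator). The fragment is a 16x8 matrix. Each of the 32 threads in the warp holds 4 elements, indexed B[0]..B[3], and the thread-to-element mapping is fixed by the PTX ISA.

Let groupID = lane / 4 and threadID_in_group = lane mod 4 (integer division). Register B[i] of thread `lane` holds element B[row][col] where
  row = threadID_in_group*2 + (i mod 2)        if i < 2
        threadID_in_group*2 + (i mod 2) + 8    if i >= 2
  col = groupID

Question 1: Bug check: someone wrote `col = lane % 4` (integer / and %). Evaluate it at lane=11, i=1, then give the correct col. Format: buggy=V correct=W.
buggy=3 correct=2

`lane % 4`[11,1]→3
lane 11: G=2 (11/4), T=3 (11%4)
i=1: r=3*2+1+0=7, c=G=2
col: 3 vs 2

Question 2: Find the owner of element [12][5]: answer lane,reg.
22,2

c: 5->gid=5  r: 12->r8=1,tid=2,i&1=0
L=5*4+2=22  i=1*2+0=2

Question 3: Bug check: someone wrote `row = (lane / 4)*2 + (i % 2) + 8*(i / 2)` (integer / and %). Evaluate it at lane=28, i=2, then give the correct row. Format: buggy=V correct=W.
buggy=22 correct=8

`(lane / 4)*2 + (i % 2) + 8*(i / 2)`[28,2]->22
lane 28->28/4=7, 28 mod 4=0
i=2  r:2·0+0+8->8  c:7
row: 22 vs 8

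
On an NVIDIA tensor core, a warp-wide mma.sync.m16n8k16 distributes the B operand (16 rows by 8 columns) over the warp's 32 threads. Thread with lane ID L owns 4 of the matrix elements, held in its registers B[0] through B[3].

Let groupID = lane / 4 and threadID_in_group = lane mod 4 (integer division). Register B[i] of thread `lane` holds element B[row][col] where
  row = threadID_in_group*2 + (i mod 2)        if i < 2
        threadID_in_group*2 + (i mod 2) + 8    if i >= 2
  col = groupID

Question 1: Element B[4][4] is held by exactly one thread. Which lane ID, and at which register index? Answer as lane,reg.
c=4→G=4  r=4→rhi=0,T=2,p=0
L=4*4+2=18  i=0*2+0=0

18,0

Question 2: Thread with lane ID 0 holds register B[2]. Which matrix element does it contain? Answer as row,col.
0: G=0,T=0
[2] (0*2+0+8,0) = (8,0)

8,0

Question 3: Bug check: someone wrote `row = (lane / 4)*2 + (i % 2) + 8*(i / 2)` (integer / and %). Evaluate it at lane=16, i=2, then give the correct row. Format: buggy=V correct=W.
`(lane / 4)*2 + (i % 2) + 8*(i / 2)`[16,2]=>16
L=16=>grp=16>>2=4, tig=16&3=0
[2]=>row 0·2+0+8=8  col grp=4
row: 16 vs 8

buggy=16 correct=8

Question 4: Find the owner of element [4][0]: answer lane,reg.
c=0→G=0  r=4→rhi=0,T=2,p=0
L=0*4+2=2  i=0*2+0=0

2,0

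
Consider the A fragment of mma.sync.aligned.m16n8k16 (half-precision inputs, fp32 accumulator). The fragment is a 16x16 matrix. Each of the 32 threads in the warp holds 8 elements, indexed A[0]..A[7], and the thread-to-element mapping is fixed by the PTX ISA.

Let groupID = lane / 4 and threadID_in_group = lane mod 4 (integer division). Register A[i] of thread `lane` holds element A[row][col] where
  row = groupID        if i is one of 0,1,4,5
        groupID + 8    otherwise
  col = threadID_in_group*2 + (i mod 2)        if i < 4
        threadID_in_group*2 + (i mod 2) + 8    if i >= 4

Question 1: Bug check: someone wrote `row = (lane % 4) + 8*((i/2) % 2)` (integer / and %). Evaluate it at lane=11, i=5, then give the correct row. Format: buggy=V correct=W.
buggy=3 correct=2

`(lane % 4) + 8*((i/2) % 2)`[11,5]->3
lane 11: g=2 (11/4), t=3 (11%4)
i=5: r=2+0=2, c=3*2+1+8=15
row: 3 vs 2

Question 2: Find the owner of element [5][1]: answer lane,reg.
r=5⇒gr=5,Rb=0  c=1⇒Cb=0,th=0,odd=1
L=5*4+0=20  i=0*4+0*2+1=1

20,1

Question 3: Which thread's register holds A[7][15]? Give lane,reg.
r=7→G=7,rhi=0  c=15→chi=1,T=3,p=1
L=7*4+3=31  i=1*4+0*2+1=5

31,5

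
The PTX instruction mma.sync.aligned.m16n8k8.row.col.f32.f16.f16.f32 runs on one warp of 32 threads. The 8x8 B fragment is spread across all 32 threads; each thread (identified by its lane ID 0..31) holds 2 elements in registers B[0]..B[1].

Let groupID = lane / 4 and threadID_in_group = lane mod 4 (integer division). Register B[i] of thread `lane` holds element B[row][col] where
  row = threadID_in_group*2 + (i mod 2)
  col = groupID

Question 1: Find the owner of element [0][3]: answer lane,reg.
c:3=>grp=3  r:0=>tig=0,lo=0
L=3*4+0=12  i=0=0

12,0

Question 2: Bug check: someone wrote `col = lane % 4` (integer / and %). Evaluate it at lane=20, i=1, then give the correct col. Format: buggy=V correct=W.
buggy=0 correct=5

`lane % 4`[20,1]->0
20: g=5,t=0
[1] (0*2+1,5) = (1,5)
col: 0 vs 5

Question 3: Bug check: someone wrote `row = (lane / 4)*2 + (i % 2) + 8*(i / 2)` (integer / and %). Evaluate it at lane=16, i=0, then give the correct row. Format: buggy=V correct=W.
buggy=8 correct=0

`(lane / 4)*2 + (i % 2) + 8*(i / 2)`[16,0]→8
16: G=4,T=0
[0] (0*2+0,4) = (0,4)
row: 8 vs 0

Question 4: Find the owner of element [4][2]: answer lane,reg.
c: 2->gid=2  r: 4->tid=2,i&1=0
L=2*4+2=10  i=0=0

10,0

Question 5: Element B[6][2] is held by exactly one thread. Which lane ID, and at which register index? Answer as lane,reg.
11,0

c: 2->gid=2  r: 6->tid=3,i&1=0
L=2*4+3=11  i=0=0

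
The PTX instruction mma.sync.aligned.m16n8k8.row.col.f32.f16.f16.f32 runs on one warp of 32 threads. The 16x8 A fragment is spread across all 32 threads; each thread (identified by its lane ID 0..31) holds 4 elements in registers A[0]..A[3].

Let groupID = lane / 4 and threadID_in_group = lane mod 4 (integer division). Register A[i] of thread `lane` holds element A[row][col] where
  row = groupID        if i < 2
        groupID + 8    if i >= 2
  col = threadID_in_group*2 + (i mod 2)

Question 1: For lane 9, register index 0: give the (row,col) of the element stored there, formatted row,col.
lane 9->9/4=2, 9 mod 4=1
i=0  r:2+0->2  c:2·1+0->2

2,2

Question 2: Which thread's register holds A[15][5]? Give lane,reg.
r:15=>grp=7,rB=1  c:5=>tig=2,lo=1
L=7*4+2=30  i=1*2+1=3

30,3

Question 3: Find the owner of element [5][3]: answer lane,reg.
r=5⇒gr=5,Rb=0  c=3⇒th=1,odd=1
L=5*4+1=21  i=0*2+1=1

21,1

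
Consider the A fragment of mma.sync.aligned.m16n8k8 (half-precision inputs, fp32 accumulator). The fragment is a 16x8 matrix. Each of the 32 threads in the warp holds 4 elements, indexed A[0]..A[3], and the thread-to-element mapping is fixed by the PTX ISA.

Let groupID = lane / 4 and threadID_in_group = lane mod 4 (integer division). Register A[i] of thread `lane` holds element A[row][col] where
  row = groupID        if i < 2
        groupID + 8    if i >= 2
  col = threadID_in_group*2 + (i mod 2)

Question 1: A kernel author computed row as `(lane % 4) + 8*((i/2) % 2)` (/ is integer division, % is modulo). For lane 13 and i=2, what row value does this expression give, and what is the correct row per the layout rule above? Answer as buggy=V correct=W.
buggy=9 correct=11

`(lane % 4) + 8*((i/2) % 2)`[13,2]->9
L=13->g=13>>2=3, t=13&3=1
[2]->row 3+8=11  col 1·2+0=2
row: 9 vs 11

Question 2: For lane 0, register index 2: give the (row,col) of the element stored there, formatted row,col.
8,0

lane 0: grp=0 (0/4), tig=0 (0%4)
i=2: r=0+8=8, c=0*2+0=0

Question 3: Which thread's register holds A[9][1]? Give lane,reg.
4,3

r: 9->gid=1,r8=1  c: 1->tid=0,i&1=1
L=1*4+0=4  i=1*2+1=3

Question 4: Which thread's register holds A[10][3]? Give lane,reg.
r=10->g=2,rb=1  c=3->t=1,b0=1
L=2*4+1=9  i=1*2+1=3

9,3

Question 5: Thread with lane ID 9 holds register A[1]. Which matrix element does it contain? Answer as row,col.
2,3

L=9=>grp=9>>2=2, tig=9&3=1
[1]=>row 2+0=2  col 1·2+1=3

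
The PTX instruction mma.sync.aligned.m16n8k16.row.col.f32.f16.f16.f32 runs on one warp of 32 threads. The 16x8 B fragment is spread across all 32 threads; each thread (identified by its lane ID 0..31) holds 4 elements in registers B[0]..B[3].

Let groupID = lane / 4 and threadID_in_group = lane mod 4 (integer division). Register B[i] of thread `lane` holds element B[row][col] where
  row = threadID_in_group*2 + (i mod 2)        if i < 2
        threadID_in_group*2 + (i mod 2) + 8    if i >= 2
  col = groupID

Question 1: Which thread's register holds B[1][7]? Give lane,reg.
c:7=>grp=7  r:1=>rB=0,tig=0,lo=1
L=7*4+0=28  i=0*2+1=1

28,1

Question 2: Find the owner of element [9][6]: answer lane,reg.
c: 6->gid=6  r: 9->r8=1,tid=0,i&1=1
L=6*4+0=24  i=1*2+1=3

24,3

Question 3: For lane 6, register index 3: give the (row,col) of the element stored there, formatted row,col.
13,1

lane 6=>6/4=1, 6 mod 4=2
i=3  r:2·2+1+8=>13  c:1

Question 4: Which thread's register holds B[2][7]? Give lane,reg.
29,0

c: 7->gid=7  r: 2->r8=0,tid=1,i&1=0
L=7*4+1=29  i=0*2+0=0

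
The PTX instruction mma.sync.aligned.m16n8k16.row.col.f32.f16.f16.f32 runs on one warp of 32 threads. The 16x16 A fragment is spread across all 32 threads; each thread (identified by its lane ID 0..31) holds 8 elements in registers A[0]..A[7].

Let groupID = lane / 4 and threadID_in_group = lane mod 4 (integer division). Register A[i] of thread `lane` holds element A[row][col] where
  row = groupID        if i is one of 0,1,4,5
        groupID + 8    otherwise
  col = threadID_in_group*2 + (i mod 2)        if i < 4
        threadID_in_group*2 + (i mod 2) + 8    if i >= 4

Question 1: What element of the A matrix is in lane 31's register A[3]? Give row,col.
L=31⇒gr=31>>2=7, th=31&3=3
[3]⇒row 7+8=15  col 3·2+1+0=7

15,7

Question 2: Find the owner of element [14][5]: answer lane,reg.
r=14→G=6,rhi=1  c=5→chi=0,T=2,p=1
L=6*4+2=26  i=0*4+1*2+1=3

26,3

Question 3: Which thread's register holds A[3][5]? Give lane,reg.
r=3->g=3,rb=0  c=5->cb=0,t=2,b0=1
L=3*4+2=14  i=0*4+0*2+1=1

14,1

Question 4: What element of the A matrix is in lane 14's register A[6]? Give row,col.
11,12

14: g=3,t=2
[6] (3+8,2*2+0+8) = (11,12)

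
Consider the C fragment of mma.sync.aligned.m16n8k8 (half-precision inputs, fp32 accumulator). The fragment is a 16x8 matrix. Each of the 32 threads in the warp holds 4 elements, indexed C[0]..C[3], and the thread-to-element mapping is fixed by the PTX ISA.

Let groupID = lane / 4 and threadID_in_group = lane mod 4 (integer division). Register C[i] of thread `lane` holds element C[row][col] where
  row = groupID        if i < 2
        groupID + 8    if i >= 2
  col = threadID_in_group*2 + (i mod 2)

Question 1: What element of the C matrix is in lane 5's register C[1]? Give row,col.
1,3

L=5→G=5>>2=1, T=5&3=1
[1]→row 1+0=1  col 1·2+1=3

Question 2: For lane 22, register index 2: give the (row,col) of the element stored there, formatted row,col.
22: gid=5,tid=2
[2] (5+8,2*2+0) = (13,4)

13,4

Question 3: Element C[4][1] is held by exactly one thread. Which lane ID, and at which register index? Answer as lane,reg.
r=4->g=4,rb=0  c=1->t=0,b0=1
L=4*4+0=16  i=0*2+1=1

16,1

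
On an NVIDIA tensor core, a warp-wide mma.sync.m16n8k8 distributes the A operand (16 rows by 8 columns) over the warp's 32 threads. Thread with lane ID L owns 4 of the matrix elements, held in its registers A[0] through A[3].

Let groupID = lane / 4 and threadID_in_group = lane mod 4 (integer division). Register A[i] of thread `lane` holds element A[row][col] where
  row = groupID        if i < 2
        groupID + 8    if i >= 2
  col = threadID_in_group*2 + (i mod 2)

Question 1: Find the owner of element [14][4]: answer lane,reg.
26,2

r:14=>grp=6,rB=1  c:4=>tig=2,lo=0
L=6*4+2=26  i=1*2+0=2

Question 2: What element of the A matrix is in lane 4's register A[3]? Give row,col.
9,1

L=4=>grp=4>>2=1, tig=4&3=0
[3]=>row 1+8=9  col 0·2+1=1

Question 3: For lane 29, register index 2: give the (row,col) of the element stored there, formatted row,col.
L=29->gid=29>>2=7, tid=29&3=1
[2]->row 7+8=15  col 1·2+0=2

15,2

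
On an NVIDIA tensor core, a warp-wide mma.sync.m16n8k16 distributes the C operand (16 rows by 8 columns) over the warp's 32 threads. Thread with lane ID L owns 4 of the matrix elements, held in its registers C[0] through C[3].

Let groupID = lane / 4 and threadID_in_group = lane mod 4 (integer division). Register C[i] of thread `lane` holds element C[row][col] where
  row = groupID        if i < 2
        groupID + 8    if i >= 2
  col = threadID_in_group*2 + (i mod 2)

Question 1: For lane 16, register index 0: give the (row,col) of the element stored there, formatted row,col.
4,0

L=16→G=16>>2=4, T=16&3=0
[0]→row 4+0=4  col 0·2+0=0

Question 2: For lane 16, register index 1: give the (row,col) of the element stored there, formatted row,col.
lane 16: G=4 (16/4), T=0 (16%4)
i=1: r=4+0=4, c=0*2+1=1

4,1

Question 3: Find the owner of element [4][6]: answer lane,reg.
19,0

r: 4->gid=4,r8=0  c: 6->tid=3,i&1=0
L=4*4+3=19  i=0*2+0=0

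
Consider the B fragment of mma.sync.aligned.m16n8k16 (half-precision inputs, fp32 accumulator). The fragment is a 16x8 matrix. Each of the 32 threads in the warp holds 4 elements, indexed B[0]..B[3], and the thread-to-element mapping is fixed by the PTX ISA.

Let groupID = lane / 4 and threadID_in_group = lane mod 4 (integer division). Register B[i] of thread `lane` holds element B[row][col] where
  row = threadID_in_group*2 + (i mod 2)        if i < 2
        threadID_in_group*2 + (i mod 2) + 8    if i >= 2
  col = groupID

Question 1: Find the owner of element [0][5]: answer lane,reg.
c:5=>grp=5  r:0=>rB=0,tig=0,lo=0
L=5*4+0=20  i=0*2+0=0

20,0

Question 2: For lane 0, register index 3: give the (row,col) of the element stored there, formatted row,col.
9,0

L=0->gid=0>>2=0, tid=0&3=0
[3]->row 0·2+1+8=9  col gid=0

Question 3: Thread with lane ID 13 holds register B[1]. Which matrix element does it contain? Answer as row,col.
3,3

lane 13⇒13/4=3, 13 mod 4=1
i=1  r:2·1+1+0⇒3  c:3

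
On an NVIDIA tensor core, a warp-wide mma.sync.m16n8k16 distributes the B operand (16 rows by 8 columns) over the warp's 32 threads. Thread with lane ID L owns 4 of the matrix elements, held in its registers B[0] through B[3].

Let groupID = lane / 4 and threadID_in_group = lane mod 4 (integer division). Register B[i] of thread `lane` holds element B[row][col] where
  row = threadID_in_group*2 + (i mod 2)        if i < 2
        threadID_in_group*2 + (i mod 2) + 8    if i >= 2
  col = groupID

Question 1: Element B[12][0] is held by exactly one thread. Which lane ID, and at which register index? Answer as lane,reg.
2,2

c=0⇒gr=0  r=12⇒Rb=1,th=2,odd=0
L=0*4+2=2  i=1*2+0=2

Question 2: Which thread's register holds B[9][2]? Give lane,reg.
c=2->g=2  r=9->rb=1,t=0,b0=1
L=2*4+0=8  i=1*2+1=3

8,3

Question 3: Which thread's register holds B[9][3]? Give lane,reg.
12,3

c=3⇒gr=3  r=9⇒Rb=1,th=0,odd=1
L=3*4+0=12  i=1*2+1=3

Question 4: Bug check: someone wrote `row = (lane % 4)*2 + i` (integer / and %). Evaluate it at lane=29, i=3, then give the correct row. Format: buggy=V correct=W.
`(lane % 4)*2 + i`[29,3]->5
29: gid=7,tid=1
[3] (1*2+1+8,7) = (11,7)
row: 5 vs 11

buggy=5 correct=11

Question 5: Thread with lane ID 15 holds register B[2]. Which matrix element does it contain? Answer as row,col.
14,3

L=15=>grp=15>>2=3, tig=15&3=3
[2]=>row 3·2+0+8=14  col grp=3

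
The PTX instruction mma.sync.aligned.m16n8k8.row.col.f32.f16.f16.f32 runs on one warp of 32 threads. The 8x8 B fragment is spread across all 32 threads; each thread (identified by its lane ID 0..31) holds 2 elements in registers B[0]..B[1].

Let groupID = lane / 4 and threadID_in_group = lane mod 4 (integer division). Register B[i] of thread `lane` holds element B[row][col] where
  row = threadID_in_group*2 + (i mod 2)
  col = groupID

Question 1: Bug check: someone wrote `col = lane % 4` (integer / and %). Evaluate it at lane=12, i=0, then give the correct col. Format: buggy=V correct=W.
buggy=0 correct=3

`lane % 4`[12,0]⇒0
lane 12: gr=3 (12/4), th=0 (12%4)
i=0: r=0*2+0=0, c=gr=3
col: 0 vs 3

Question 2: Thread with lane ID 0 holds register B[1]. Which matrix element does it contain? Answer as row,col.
lane 0: grp=0 (0/4), tig=0 (0%4)
i=1: r=0*2+1=1, c=grp=0

1,0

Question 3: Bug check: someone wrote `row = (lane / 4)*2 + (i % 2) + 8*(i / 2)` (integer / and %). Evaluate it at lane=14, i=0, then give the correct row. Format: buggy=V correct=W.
`(lane / 4)*2 + (i % 2) + 8*(i / 2)`[14,0]->6
lane 14->14/4=3, 14 mod 4=2
i=0  r:2·2+0->4  c:3
row: 6 vs 4

buggy=6 correct=4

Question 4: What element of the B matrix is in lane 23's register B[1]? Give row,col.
lane 23⇒23/4=5, 23 mod 4=3
i=1  r:2·3+1⇒7  c:5

7,5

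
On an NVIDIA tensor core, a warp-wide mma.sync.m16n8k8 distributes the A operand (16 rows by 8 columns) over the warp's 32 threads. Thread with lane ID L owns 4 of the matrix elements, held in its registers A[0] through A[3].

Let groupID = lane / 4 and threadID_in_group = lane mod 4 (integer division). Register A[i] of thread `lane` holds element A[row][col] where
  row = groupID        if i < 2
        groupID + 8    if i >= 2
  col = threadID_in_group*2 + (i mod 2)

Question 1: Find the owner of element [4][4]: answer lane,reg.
r: 4->gid=4,r8=0  c: 4->tid=2,i&1=0
L=4*4+2=18  i=0*2+0=0

18,0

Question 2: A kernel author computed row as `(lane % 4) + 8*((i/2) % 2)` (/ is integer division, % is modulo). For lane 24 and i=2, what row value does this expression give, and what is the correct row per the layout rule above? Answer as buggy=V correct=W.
buggy=8 correct=14

`(lane % 4) + 8*((i/2) % 2)`[24,2]→8
lane 24→24/4=6, 24 mod 4=0
i=2  r:6+8→14  c:2·0+0→0
row: 8 vs 14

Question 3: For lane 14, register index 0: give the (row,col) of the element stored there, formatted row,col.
3,4

lane 14⇒14/4=3, 14 mod 4=2
i=0  r:3+0⇒3  c:2·2+0⇒4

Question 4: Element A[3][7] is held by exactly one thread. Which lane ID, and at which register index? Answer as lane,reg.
15,1

r:3=>grp=3,rB=0  c:7=>tig=3,lo=1
L=3*4+3=15  i=0*2+1=1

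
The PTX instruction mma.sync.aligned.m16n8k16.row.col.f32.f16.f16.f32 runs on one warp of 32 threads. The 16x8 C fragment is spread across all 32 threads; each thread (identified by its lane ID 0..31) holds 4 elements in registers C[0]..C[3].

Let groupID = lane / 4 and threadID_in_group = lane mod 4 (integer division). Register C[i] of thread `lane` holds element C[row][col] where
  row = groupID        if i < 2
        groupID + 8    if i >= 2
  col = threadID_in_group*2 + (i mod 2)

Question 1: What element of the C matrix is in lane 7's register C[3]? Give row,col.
9,7

lane 7->7/4=1, 7 mod 4=3
i=3  r:1+8->9  c:2·3+1->7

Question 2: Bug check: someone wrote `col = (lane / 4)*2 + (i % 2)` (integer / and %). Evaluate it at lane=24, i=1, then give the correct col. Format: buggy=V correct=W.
`(lane / 4)*2 + (i % 2)`[24,1]->13
L=24->gid=24>>2=6, tid=24&3=0
[1]->row 6+0=6  col 0·2+1=1
col: 13 vs 1

buggy=13 correct=1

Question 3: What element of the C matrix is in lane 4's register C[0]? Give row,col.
4: g=1,t=0
[0] (1+0,0*2+0) = (1,0)

1,0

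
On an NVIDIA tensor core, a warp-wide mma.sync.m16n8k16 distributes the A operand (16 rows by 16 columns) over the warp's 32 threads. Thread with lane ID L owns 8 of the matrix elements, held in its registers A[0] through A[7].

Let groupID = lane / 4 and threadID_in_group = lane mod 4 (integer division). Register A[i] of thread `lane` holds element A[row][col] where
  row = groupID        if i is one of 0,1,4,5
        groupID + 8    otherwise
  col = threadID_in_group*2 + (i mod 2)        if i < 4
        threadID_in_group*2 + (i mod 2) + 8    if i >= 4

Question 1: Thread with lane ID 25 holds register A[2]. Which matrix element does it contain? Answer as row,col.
14,2

lane 25->25/4=6, 25 mod 4=1
i=2  r:6+8->14  c:2·1+0+0->2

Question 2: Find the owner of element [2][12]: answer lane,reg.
r=2⇒gr=2,Rb=0  c=12⇒Cb=1,th=2,odd=0
L=2*4+2=10  i=1*4+0*2+0=4

10,4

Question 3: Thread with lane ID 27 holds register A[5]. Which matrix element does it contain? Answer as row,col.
L=27→G=27>>2=6, T=27&3=3
[5]→row 6+0=6  col 3·2+1+8=15

6,15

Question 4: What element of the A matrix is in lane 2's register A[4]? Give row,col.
lane 2->2/4=0, 2 mod 4=2
i=4  r:0+0->0  c:2·2+0+8->12

0,12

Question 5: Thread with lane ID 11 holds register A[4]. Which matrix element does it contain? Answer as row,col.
lane 11: G=2 (11/4), T=3 (11%4)
i=4: r=2+0=2, c=3*2+0+8=14

2,14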